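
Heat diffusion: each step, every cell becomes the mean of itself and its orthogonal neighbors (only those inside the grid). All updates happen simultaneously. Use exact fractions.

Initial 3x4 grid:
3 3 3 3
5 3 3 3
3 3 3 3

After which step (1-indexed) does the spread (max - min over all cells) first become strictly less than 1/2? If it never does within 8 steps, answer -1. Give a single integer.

Step 1: max=11/3, min=3, spread=2/3
Step 2: max=427/120, min=3, spread=67/120
Step 3: max=3677/1080, min=3, spread=437/1080
  -> spread < 1/2 first at step 3
Step 4: max=1453531/432000, min=1509/500, spread=29951/86400
Step 5: max=12879821/3888000, min=10283/3375, spread=206761/777600
Step 6: max=5121795571/1555200000, min=8265671/2700000, spread=14430763/62208000
Step 7: max=305043741689/93312000000, min=665652727/216000000, spread=139854109/746496000
Step 8: max=18218631890251/5598720000000, min=60171228977/19440000000, spread=7114543559/44789760000

Answer: 3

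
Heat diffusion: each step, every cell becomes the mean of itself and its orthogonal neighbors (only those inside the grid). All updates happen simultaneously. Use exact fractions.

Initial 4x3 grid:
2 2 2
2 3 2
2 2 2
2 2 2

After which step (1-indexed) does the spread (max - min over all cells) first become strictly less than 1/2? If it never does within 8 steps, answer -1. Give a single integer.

Step 1: max=9/4, min=2, spread=1/4
  -> spread < 1/2 first at step 1
Step 2: max=223/100, min=2, spread=23/100
Step 3: max=10411/4800, min=813/400, spread=131/960
Step 4: max=92951/43200, min=14791/7200, spread=841/8640
Step 5: max=37102051/17280000, min=2973373/1440000, spread=56863/691200
Step 6: max=332574341/155520000, min=26909543/12960000, spread=386393/6220800
Step 7: max=132809723131/62208000000, min=10788358813/5184000000, spread=26795339/497664000
Step 8: max=7948775714129/3732480000000, min=649166149667/311040000000, spread=254051069/5971968000

Answer: 1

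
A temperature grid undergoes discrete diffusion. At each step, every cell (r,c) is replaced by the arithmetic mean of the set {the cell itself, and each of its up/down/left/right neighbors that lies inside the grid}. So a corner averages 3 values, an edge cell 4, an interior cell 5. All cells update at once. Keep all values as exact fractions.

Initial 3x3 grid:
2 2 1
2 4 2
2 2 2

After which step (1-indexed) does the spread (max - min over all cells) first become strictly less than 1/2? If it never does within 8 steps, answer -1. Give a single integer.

Answer: 2

Derivation:
Step 1: max=5/2, min=5/3, spread=5/6
Step 2: max=119/50, min=37/18, spread=73/225
  -> spread < 1/2 first at step 2
Step 3: max=5513/2400, min=2237/1080, spread=4877/21600
Step 4: max=24679/10800, min=139399/64800, spread=347/2592
Step 5: max=1459163/648000, min=8389853/3888000, spread=2921/31104
Step 6: max=87369811/38880000, min=508836991/233280000, spread=24611/373248
Step 7: max=5211237167/2332800000, min=30619519877/13996800000, spread=207329/4478976
Step 8: max=311972631199/139968000000, min=1844544615319/839808000000, spread=1746635/53747712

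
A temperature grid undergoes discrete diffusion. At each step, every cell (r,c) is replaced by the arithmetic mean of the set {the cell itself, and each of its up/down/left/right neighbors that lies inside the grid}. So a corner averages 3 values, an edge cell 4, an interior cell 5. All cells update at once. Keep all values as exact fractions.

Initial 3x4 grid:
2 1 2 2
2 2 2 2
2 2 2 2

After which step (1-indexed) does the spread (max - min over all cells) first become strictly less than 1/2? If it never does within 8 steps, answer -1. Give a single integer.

Step 1: max=2, min=5/3, spread=1/3
  -> spread < 1/2 first at step 1
Step 2: max=2, min=209/120, spread=31/120
Step 3: max=2, min=1949/1080, spread=211/1080
Step 4: max=3553/1800, min=199103/108000, spread=14077/108000
Step 5: max=212317/108000, min=1803593/972000, spread=5363/48600
Step 6: max=117131/60000, min=54579191/29160000, spread=93859/1166400
Step 7: max=189063533/97200000, min=3288925519/1749600000, spread=4568723/69984000
Step 8: max=5650381111/2916000000, min=198171564371/104976000000, spread=8387449/167961600

Answer: 1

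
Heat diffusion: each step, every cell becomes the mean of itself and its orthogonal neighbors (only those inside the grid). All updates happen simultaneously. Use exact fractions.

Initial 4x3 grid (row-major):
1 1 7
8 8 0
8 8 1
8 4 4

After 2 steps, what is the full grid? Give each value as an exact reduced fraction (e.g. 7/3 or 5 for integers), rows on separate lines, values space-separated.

After step 1:
  10/3 17/4 8/3
  25/4 5 4
  8 29/5 13/4
  20/3 6 3
After step 2:
  83/18 61/16 131/36
  271/48 253/50 179/48
  1603/240 561/100 321/80
  62/9 161/30 49/12

Answer: 83/18 61/16 131/36
271/48 253/50 179/48
1603/240 561/100 321/80
62/9 161/30 49/12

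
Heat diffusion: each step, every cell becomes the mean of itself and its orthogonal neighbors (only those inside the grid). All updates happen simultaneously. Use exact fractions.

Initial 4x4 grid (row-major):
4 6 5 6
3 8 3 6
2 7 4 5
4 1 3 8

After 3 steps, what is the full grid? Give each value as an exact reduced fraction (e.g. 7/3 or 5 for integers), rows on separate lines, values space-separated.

Answer: 2591/540 7309/1440 7469/1440 5771/1080
6487/1440 3601/750 3067/600 7469/1440
28787/7200 1613/375 14179/3000 7309/1440
1931/540 28337/7200 6397/1440 5227/1080

Derivation:
After step 1:
  13/3 23/4 5 17/3
  17/4 27/5 26/5 5
  4 22/5 22/5 23/4
  7/3 15/4 4 16/3
After step 2:
  43/9 1229/240 1297/240 47/9
  1079/240 5 5 1297/240
  899/240 439/100 19/4 1229/240
  121/36 869/240 1049/240 181/36
After step 3:
  2591/540 7309/1440 7469/1440 5771/1080
  6487/1440 3601/750 3067/600 7469/1440
  28787/7200 1613/375 14179/3000 7309/1440
  1931/540 28337/7200 6397/1440 5227/1080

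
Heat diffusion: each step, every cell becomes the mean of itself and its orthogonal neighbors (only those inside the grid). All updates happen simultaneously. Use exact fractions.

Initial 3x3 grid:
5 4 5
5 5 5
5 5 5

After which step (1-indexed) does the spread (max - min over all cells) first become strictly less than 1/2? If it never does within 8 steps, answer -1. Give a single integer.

Answer: 1

Derivation:
Step 1: max=5, min=14/3, spread=1/3
  -> spread < 1/2 first at step 1
Step 2: max=5, min=1133/240, spread=67/240
Step 3: max=993/200, min=10363/2160, spread=1807/10800
Step 4: max=26639/5400, min=4162037/864000, spread=33401/288000
Step 5: max=2656609/540000, min=37650067/7776000, spread=3025513/38880000
Step 6: max=141244051/28800000, min=15087073133/3110400000, spread=53531/995328
Step 7: max=38088883949/7776000000, min=907087074151/186624000000, spread=450953/11943936
Step 8: max=4564591389481/933120000000, min=54478296439397/11197440000000, spread=3799043/143327232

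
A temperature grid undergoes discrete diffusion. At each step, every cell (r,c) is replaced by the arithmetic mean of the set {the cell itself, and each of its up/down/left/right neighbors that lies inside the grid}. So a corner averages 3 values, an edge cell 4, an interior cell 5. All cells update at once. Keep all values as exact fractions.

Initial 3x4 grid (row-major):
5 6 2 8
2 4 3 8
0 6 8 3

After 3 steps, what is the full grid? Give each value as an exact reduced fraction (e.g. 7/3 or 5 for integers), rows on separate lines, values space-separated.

After step 1:
  13/3 17/4 19/4 6
  11/4 21/5 5 11/2
  8/3 9/2 5 19/3
After step 2:
  34/9 263/60 5 65/12
  279/80 207/50 489/100 137/24
  119/36 491/120 125/24 101/18
After step 3:
  8387/2160 15571/3600 1969/400 43/8
  17653/4800 8397/2000 1871/375 38927/7200
  7837/2160 15071/3600 17821/3600 595/108

Answer: 8387/2160 15571/3600 1969/400 43/8
17653/4800 8397/2000 1871/375 38927/7200
7837/2160 15071/3600 17821/3600 595/108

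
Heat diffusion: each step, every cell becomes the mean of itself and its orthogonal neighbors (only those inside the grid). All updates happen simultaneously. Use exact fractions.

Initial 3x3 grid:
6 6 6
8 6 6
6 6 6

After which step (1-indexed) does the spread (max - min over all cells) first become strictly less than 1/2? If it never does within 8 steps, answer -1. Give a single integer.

Step 1: max=20/3, min=6, spread=2/3
Step 2: max=787/120, min=6, spread=67/120
Step 3: max=6917/1080, min=607/100, spread=1807/5400
  -> spread < 1/2 first at step 3
Step 4: max=2749963/432000, min=16561/2700, spread=33401/144000
Step 5: max=24557933/3888000, min=1663391/270000, spread=3025513/19440000
Step 6: max=9796126867/1555200000, min=89155949/14400000, spread=53531/497664
Step 7: max=585904925849/93312000000, min=24119116051/3888000000, spread=450953/5971968
Step 8: max=35101223560603/5598720000000, min=2900368610519/466560000000, spread=3799043/71663616

Answer: 3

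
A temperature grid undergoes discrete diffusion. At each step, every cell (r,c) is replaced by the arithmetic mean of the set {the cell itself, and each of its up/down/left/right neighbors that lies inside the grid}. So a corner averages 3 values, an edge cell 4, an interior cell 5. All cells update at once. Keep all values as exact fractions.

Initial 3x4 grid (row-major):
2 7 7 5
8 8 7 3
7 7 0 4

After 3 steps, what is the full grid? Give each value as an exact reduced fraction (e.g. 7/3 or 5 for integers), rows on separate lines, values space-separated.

Answer: 13699/2160 21617/3600 6919/1200 245/48
30031/4800 12359/2000 31067/6000 69043/14400
13829/2160 20617/3600 18007/3600 1795/432

Derivation:
After step 1:
  17/3 6 13/2 5
  25/4 37/5 5 19/4
  22/3 11/2 9/2 7/3
After step 2:
  215/36 767/120 45/8 65/12
  533/80 603/100 563/100 205/48
  229/36 371/60 13/3 139/36
After step 3:
  13699/2160 21617/3600 6919/1200 245/48
  30031/4800 12359/2000 31067/6000 69043/14400
  13829/2160 20617/3600 18007/3600 1795/432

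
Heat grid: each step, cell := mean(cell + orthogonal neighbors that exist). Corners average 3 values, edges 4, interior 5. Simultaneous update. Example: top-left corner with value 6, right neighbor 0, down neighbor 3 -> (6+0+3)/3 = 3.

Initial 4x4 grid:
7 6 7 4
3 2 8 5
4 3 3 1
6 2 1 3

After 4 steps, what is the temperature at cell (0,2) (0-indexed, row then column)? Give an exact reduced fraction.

Step 1: cell (0,2) = 25/4
Step 2: cell (0,2) = 265/48
Step 3: cell (0,2) = 37661/7200
Step 4: cell (0,2) = 1071143/216000
Full grid after step 4:
  309197/64800 1061087/216000 1071143/216000 318371/64800
  118459/27000 787019/180000 31589/7200 465289/108000
  11393/3000 220939/60000 628531/180000 74077/21600
  75253/21600 233327/72000 129521/43200 37553/12960

Answer: 1071143/216000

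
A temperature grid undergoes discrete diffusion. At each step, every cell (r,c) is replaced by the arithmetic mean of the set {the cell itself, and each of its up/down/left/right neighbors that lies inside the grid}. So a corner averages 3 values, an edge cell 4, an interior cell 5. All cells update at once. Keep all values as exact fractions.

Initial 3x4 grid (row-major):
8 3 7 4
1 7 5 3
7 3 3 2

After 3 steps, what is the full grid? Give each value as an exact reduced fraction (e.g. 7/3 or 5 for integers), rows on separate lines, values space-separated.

Answer: 1147/240 509/100 16409/3600 967/216
70571/14400 3323/750 26789/6000 27833/7200
2347/540 32173/7200 27193/7200 1595/432

Derivation:
After step 1:
  4 25/4 19/4 14/3
  23/4 19/5 5 7/2
  11/3 5 13/4 8/3
After step 2:
  16/3 47/10 31/6 155/36
  1033/240 129/25 203/50 95/24
  173/36 943/240 191/48 113/36
After step 3:
  1147/240 509/100 16409/3600 967/216
  70571/14400 3323/750 26789/6000 27833/7200
  2347/540 32173/7200 27193/7200 1595/432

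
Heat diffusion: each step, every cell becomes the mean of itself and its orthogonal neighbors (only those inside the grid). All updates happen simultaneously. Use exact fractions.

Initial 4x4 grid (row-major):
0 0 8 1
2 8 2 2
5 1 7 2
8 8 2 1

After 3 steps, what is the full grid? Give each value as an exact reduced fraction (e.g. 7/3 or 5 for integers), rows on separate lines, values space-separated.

Answer: 2903/1080 24433/7200 22033/7200 3647/1080
27013/7200 9971/3000 11447/3000 20773/7200
10279/2400 93/20 41/12 4721/1440
53/10 10909/2400 5867/1440 791/270

Derivation:
After step 1:
  2/3 4 11/4 11/3
  15/4 13/5 27/5 7/4
  4 29/5 14/5 3
  7 19/4 9/2 5/3
After step 2:
  101/36 601/240 949/240 49/18
  661/240 431/100 153/50 829/240
  411/80 399/100 43/10 553/240
  21/4 441/80 823/240 55/18
After step 3:
  2903/1080 24433/7200 22033/7200 3647/1080
  27013/7200 9971/3000 11447/3000 20773/7200
  10279/2400 93/20 41/12 4721/1440
  53/10 10909/2400 5867/1440 791/270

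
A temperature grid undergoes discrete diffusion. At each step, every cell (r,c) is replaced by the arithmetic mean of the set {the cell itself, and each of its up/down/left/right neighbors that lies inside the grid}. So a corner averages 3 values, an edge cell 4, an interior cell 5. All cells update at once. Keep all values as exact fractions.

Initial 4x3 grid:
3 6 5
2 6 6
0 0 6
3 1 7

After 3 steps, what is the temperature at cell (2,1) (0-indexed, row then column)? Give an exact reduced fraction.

Answer: 6541/2000

Derivation:
Step 1: cell (2,1) = 13/5
Step 2: cell (2,1) = 307/100
Step 3: cell (2,1) = 6541/2000
Full grid after step 3:
  407/108 16093/3600 1087/216
  11453/3600 11779/3000 8539/1800
  8773/3600 6541/2000 3737/900
  4751/2160 14089/4800 8161/2160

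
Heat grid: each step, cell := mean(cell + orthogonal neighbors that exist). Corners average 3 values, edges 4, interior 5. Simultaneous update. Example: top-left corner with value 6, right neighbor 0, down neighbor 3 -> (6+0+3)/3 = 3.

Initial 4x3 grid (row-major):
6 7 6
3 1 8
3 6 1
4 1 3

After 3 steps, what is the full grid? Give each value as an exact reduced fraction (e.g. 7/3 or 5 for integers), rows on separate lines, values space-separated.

Answer: 2089/432 17437/3600 385/72
28679/7200 27497/6000 1753/400
26539/7200 19907/6000 1729/450
6499/2160 23489/7200 803/270

Derivation:
After step 1:
  16/3 5 7
  13/4 5 4
  4 12/5 9/2
  8/3 7/2 5/3
After step 2:
  163/36 67/12 16/3
  211/48 393/100 41/8
  739/240 97/25 377/120
  61/18 307/120 29/9
After step 3:
  2089/432 17437/3600 385/72
  28679/7200 27497/6000 1753/400
  26539/7200 19907/6000 1729/450
  6499/2160 23489/7200 803/270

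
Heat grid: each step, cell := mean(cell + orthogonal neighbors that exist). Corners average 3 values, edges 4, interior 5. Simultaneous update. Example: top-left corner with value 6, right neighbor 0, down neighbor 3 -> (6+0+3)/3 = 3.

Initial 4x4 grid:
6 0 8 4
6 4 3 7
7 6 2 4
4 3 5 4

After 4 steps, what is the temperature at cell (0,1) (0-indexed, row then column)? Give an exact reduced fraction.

Step 1: cell (0,1) = 9/2
Step 2: cell (0,1) = 321/80
Step 3: cell (0,1) = 2191/480
Step 4: cell (0,1) = 323921/72000
Full grid after step 4:
  6689/1440 323921/72000 998723/216000 75239/16200
  83959/18000 18359/4000 100243/22500 993113/216000
  257041/54000 405509/90000 786983/180000 186853/43200
  152321/32400 484277/108000 91601/21600 272897/64800

Answer: 323921/72000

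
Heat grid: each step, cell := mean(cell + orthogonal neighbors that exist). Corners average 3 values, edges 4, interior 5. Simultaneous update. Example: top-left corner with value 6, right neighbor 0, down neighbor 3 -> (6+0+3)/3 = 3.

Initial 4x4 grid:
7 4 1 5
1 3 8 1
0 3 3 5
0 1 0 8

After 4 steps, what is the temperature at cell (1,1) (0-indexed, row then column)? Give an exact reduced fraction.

Answer: 23063/7500

Derivation:
Step 1: cell (1,1) = 19/5
Step 2: cell (1,1) = 31/10
Step 3: cell (1,1) = 1633/500
Step 4: cell (1,1) = 23063/7500
Full grid after step 4:
  146/45 253433/72000 782003/216000 246803/64800
  204503/72000 23063/7500 644849/180000 400639/108000
  446981/216000 460991/180000 71599/22500 399847/108000
  110141/64800 229753/108000 323077/108000 1406/405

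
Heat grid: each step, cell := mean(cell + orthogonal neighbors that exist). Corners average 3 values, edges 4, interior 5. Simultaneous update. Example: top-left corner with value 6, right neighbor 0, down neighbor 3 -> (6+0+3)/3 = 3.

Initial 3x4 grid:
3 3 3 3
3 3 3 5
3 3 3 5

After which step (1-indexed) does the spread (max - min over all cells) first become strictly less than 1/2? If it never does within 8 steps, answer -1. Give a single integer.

Answer: 6

Derivation:
Step 1: max=13/3, min=3, spread=4/3
Step 2: max=71/18, min=3, spread=17/18
Step 3: max=4087/1080, min=3, spread=847/1080
Step 4: max=59231/16200, min=683/225, spread=2011/3240
Step 5: max=6962783/1944000, min=165713/54000, spread=199423/388800
Step 6: max=410824867/116640000, min=3355249/1080000, spread=1938319/4665600
  -> spread < 1/2 first at step 6
Step 7: max=24356877053/6998400000, min=305044199/97200000, spread=95747789/279936000
Step 8: max=1447281255127/419904000000, min=18469143941/5832000000, spread=940023131/3359232000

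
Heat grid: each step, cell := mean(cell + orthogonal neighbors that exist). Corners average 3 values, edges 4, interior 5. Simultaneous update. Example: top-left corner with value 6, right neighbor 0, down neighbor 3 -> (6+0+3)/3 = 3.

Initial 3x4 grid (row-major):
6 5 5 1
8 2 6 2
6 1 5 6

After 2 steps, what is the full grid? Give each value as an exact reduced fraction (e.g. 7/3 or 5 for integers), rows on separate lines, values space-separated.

After step 1:
  19/3 9/2 17/4 8/3
  11/2 22/5 4 15/4
  5 7/2 9/2 13/3
After step 2:
  49/9 1169/240 185/48 32/9
  637/120 219/50 209/50 59/16
  14/3 87/20 49/12 151/36

Answer: 49/9 1169/240 185/48 32/9
637/120 219/50 209/50 59/16
14/3 87/20 49/12 151/36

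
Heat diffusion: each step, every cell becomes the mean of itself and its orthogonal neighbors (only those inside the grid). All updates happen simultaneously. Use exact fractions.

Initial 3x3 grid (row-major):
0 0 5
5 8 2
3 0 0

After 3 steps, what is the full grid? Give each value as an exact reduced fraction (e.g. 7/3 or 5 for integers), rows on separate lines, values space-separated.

Answer: 1205/432 2879/960 73/27
2213/720 3229/1200 903/320
1187/432 8027/2880 511/216

Derivation:
After step 1:
  5/3 13/4 7/3
  4 3 15/4
  8/3 11/4 2/3
After step 2:
  107/36 41/16 28/9
  17/6 67/20 39/16
  113/36 109/48 43/18
After step 3:
  1205/432 2879/960 73/27
  2213/720 3229/1200 903/320
  1187/432 8027/2880 511/216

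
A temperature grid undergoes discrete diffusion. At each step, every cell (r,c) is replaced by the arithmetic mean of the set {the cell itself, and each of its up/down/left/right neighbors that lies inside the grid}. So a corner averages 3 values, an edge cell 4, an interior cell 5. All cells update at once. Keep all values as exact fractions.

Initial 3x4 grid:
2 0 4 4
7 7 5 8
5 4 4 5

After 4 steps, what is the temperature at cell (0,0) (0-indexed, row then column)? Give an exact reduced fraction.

Answer: 20257/4800

Derivation:
Step 1: cell (0,0) = 3
Step 2: cell (0,0) = 23/6
Step 3: cell (0,0) = 2857/720
Step 4: cell (0,0) = 20257/4800
Full grid after step 4:
  20257/4800 16871/4000 491167/108000 306917/64800
  3863051/864000 1660429/360000 94853/20000 723821/144000
  623839/129600 521767/108000 545417/108000 331267/64800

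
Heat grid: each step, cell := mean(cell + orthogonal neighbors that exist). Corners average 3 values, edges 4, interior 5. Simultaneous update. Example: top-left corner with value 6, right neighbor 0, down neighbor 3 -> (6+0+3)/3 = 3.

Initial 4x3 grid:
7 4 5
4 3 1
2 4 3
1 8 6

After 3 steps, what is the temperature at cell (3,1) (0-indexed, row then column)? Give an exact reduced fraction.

Step 1: cell (3,1) = 19/4
Step 2: cell (3,1) = 217/48
Step 3: cell (3,1) = 59479/14400
Full grid after step 3:
  1487/360 58099/14400 7937/2160
  3143/800 5549/1500 6653/1800
  26467/7200 5879/1500 14021/3600
  853/216 59479/14400 1901/432

Answer: 59479/14400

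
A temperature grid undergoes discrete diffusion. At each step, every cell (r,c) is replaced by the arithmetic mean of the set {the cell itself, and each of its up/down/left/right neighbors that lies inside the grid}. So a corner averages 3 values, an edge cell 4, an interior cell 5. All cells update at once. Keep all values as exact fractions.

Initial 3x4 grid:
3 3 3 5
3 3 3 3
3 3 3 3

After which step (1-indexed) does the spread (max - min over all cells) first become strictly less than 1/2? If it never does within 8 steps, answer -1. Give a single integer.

Answer: 3

Derivation:
Step 1: max=11/3, min=3, spread=2/3
Step 2: max=32/9, min=3, spread=5/9
Step 3: max=365/108, min=3, spread=41/108
  -> spread < 1/2 first at step 3
Step 4: max=43097/12960, min=3, spread=4217/12960
Step 5: max=2541949/777600, min=10879/3600, spread=38417/155520
Step 6: max=151168211/46656000, min=218597/72000, spread=1903471/9331200
Step 7: max=8999069089/2799360000, min=6595759/2160000, spread=18038617/111974400
Step 8: max=537152982851/167961600000, min=596126759/194400000, spread=883978523/6718464000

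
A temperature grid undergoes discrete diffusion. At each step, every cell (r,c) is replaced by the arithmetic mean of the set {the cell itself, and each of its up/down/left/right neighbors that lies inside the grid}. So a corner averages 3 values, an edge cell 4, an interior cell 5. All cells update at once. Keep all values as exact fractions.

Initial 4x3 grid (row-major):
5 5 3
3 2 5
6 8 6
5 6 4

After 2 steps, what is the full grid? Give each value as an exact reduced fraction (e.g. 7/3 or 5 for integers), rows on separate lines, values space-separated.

After step 1:
  13/3 15/4 13/3
  4 23/5 4
  11/2 28/5 23/4
  17/3 23/4 16/3
After step 2:
  145/36 1021/240 145/36
  553/120 439/100 1121/240
  623/120 136/25 1241/240
  203/36 447/80 101/18

Answer: 145/36 1021/240 145/36
553/120 439/100 1121/240
623/120 136/25 1241/240
203/36 447/80 101/18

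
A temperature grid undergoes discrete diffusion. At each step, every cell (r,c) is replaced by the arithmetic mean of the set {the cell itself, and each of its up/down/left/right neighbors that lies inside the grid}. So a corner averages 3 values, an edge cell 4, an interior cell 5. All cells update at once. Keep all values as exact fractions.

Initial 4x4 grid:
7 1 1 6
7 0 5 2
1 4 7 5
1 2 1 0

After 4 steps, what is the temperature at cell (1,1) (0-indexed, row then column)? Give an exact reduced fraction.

Answer: 32399/10000

Derivation:
Step 1: cell (1,1) = 17/5
Step 2: cell (1,1) = 76/25
Step 3: cell (1,1) = 3449/1000
Step 4: cell (1,1) = 32399/10000
Full grid after step 4:
  36947/10800 124091/36000 119407/36000 37183/10800
  20171/6000 32399/10000 102121/30000 60491/18000
  31297/10800 273199/90000 30779/10000 59113/18000
  85753/32400 56789/21600 34637/12000 32207/10800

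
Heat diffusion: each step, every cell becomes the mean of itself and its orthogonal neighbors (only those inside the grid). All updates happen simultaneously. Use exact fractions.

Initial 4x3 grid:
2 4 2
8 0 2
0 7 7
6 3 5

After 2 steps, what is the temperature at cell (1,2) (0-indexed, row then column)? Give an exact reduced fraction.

Answer: 223/60

Derivation:
Step 1: cell (1,2) = 11/4
Step 2: cell (1,2) = 223/60
Full grid after step 2:
  55/18 203/60 89/36
  997/240 297/100 223/60
  283/80 467/100 41/10
  9/2 333/80 31/6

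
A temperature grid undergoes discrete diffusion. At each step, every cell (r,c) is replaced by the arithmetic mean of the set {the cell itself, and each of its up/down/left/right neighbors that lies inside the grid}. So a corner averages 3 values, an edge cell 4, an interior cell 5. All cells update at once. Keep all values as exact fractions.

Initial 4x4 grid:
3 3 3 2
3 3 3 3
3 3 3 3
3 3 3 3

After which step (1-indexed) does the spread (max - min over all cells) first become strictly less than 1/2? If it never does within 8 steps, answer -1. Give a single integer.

Answer: 1

Derivation:
Step 1: max=3, min=8/3, spread=1/3
  -> spread < 1/2 first at step 1
Step 2: max=3, min=49/18, spread=5/18
Step 3: max=3, min=607/216, spread=41/216
Step 4: max=3, min=18397/6480, spread=1043/6480
Step 5: max=3, min=557647/194400, spread=25553/194400
Step 6: max=53921/18000, min=16824541/5832000, spread=645863/5832000
Step 7: max=359029/120000, min=507238309/174960000, spread=16225973/174960000
Step 8: max=161299/54000, min=15268922017/5248800000, spread=409340783/5248800000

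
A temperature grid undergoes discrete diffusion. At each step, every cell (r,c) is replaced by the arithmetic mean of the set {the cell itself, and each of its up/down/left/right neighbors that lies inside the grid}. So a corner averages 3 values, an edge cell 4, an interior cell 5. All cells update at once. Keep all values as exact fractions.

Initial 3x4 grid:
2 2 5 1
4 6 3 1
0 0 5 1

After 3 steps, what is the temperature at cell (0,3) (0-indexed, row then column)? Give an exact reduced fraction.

Answer: 143/54

Derivation:
Step 1: cell (0,3) = 7/3
Step 2: cell (0,3) = 79/36
Step 3: cell (0,3) = 143/54
Full grid after step 3:
  625/216 571/180 1003/360 143/54
  113/40 111/40 35/12 3407/1440
  259/108 1949/720 1781/720 533/216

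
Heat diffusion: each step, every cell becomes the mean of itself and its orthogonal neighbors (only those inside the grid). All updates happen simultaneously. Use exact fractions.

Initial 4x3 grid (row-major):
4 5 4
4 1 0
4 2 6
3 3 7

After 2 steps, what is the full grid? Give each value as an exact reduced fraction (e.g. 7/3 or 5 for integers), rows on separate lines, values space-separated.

Answer: 133/36 397/120 37/12
397/120 151/50 119/40
391/120 327/100 451/120
31/9 937/240 77/18

Derivation:
After step 1:
  13/3 7/2 3
  13/4 12/5 11/4
  13/4 16/5 15/4
  10/3 15/4 16/3
After step 2:
  133/36 397/120 37/12
  397/120 151/50 119/40
  391/120 327/100 451/120
  31/9 937/240 77/18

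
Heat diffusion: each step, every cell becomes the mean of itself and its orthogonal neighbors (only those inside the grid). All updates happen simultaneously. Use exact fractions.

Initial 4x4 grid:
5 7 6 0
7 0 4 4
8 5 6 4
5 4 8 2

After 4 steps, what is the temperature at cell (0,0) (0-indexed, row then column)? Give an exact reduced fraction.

Step 1: cell (0,0) = 19/3
Step 2: cell (0,0) = 95/18
Step 3: cell (0,0) = 1417/270
Step 4: cell (0,0) = 20417/4050
Full grid after step 4:
  20417/4050 1027253/216000 906077/216000 10193/2592
  1125323/216000 215783/45000 788279/180000 433831/108000
  1141603/216000 916543/180000 414437/90000 473003/108000
  352321/64800 69793/13500 132197/27000 29761/6480

Answer: 20417/4050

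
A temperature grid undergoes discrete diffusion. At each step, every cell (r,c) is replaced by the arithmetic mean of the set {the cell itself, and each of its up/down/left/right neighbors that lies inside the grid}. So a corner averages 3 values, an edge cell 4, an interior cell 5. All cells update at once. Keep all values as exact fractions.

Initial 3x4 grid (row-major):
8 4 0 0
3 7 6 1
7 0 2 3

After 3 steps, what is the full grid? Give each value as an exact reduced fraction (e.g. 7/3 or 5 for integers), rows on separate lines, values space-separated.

Answer: 337/72 9919/2400 20747/7200 4667/2160
68209/14400 23591/6000 9073/3000 16547/7200
457/108 27857/7200 2383/800 593/240

Derivation:
After step 1:
  5 19/4 5/2 1/3
  25/4 4 16/5 5/2
  10/3 4 11/4 2
After step 2:
  16/3 65/16 647/240 16/9
  223/48 111/25 299/100 241/120
  163/36 169/48 239/80 29/12
After step 3:
  337/72 9919/2400 20747/7200 4667/2160
  68209/14400 23591/6000 9073/3000 16547/7200
  457/108 27857/7200 2383/800 593/240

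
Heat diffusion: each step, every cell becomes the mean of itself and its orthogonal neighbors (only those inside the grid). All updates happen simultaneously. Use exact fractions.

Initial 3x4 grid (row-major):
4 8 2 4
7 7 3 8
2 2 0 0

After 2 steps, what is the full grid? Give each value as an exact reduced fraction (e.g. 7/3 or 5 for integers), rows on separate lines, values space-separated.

Answer: 199/36 637/120 109/24 38/9
51/10 112/25 373/100 181/48
137/36 49/15 8/3 23/9

Derivation:
After step 1:
  19/3 21/4 17/4 14/3
  5 27/5 4 15/4
  11/3 11/4 5/4 8/3
After step 2:
  199/36 637/120 109/24 38/9
  51/10 112/25 373/100 181/48
  137/36 49/15 8/3 23/9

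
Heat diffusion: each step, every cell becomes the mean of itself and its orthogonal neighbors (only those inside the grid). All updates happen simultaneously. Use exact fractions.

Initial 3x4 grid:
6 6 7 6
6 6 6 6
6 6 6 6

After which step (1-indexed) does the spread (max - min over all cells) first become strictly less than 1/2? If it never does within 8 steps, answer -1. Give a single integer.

Answer: 1

Derivation:
Step 1: max=19/3, min=6, spread=1/3
  -> spread < 1/2 first at step 1
Step 2: max=751/120, min=6, spread=31/120
Step 3: max=6691/1080, min=6, spread=211/1080
Step 4: max=664897/108000, min=10847/1800, spread=14077/108000
Step 5: max=5972407/972000, min=651683/108000, spread=5363/48600
Step 6: max=178700809/29160000, min=362869/60000, spread=93859/1166400
Step 7: max=10707874481/1749600000, min=588536467/97200000, spread=4568723/69984000
Step 8: max=641636435629/104976000000, min=17677618889/2916000000, spread=8387449/167961600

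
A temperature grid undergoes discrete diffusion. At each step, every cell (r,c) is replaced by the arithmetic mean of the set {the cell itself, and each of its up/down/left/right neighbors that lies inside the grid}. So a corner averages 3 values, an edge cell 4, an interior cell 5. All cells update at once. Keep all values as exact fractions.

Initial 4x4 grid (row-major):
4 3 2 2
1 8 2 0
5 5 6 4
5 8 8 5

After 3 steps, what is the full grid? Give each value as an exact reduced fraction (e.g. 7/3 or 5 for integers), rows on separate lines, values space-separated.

Answer: 971/270 6487/1800 5081/1800 5321/2160
7777/1800 5989/1500 22163/6000 21539/7200
2941/600 2111/400 1774/375 1243/288
457/80 13819/2400 8237/1440 557/108

Derivation:
After step 1:
  8/3 17/4 9/4 4/3
  9/2 19/5 18/5 2
  4 32/5 5 15/4
  6 13/2 27/4 17/3
After step 2:
  137/36 389/120 343/120 67/36
  449/120 451/100 333/100 641/240
  209/40 257/50 51/10 197/48
  11/2 513/80 287/48 97/18
After step 3:
  971/270 6487/1800 5081/1800 5321/2160
  7777/1800 5989/1500 22163/6000 21539/7200
  2941/600 2111/400 1774/375 1243/288
  457/80 13819/2400 8237/1440 557/108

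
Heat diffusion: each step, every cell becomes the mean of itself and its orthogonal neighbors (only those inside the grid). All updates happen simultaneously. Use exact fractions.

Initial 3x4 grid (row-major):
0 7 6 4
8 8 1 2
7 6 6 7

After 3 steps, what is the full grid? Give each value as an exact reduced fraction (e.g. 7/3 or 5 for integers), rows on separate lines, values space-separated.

Answer: 395/72 12467/2400 3699/800 343/80
28129/4800 11081/2000 2459/500 3499/800
149/24 4739/800 4149/800 1129/240

Derivation:
After step 1:
  5 21/4 9/2 4
  23/4 6 23/5 7/2
  7 27/4 5 5
After step 2:
  16/3 83/16 367/80 4
  95/16 567/100 118/25 171/40
  13/2 99/16 427/80 9/2
After step 3:
  395/72 12467/2400 3699/800 343/80
  28129/4800 11081/2000 2459/500 3499/800
  149/24 4739/800 4149/800 1129/240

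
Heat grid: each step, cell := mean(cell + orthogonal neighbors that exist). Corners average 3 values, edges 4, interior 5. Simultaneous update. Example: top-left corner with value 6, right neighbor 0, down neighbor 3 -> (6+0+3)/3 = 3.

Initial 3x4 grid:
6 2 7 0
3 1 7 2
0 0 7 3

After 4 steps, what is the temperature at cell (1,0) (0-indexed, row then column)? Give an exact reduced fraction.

Step 1: cell (1,0) = 5/2
Step 2: cell (1,0) = 293/120
Step 3: cell (1,0) = 19519/7200
Step 4: cell (1,0) = 1205861/432000
Full grid after step 4:
  202279/64800 90281/27000 3623/1000 9841/2700
  1205861/432000 284087/90000 69761/20000 132223/36000
  27959/10800 69347/24000 81827/24000 25901/7200

Answer: 1205861/432000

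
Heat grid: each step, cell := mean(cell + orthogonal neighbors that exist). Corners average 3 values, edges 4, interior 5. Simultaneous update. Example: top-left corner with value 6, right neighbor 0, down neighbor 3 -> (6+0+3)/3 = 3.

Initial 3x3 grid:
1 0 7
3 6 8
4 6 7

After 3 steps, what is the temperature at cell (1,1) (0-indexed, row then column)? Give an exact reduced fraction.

Step 1: cell (1,1) = 23/5
Step 2: cell (1,1) = 487/100
Step 3: cell (1,1) = 27889/6000
Full grid after step 3:
  1769/540 29561/7200 587/120
  28111/7200 27889/6000 563/100
  9641/2160 77047/14400 4297/720

Answer: 27889/6000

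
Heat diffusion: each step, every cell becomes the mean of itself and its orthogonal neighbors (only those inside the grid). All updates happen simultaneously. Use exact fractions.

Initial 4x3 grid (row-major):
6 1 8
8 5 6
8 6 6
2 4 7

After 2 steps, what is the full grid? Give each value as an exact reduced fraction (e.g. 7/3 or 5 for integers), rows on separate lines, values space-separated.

Answer: 67/12 101/20 65/12
459/80 29/5 227/40
1393/240 28/5 719/120
185/36 1253/240 50/9

Derivation:
After step 1:
  5 5 5
  27/4 26/5 25/4
  6 29/5 25/4
  14/3 19/4 17/3
After step 2:
  67/12 101/20 65/12
  459/80 29/5 227/40
  1393/240 28/5 719/120
  185/36 1253/240 50/9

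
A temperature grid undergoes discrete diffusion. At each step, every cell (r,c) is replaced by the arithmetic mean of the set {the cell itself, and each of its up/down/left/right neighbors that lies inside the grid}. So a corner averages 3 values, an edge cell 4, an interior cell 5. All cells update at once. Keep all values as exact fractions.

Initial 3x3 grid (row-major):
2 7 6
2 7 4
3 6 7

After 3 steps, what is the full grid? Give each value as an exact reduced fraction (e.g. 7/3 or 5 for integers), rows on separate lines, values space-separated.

After step 1:
  11/3 11/2 17/3
  7/2 26/5 6
  11/3 23/4 17/3
After step 2:
  38/9 601/120 103/18
  481/120 519/100 169/30
  155/36 1217/240 209/36
After step 3:
  2383/540 36257/7200 5891/1080
  31907/7200 29893/6000 5029/900
  9637/2160 73339/14400 11887/2160

Answer: 2383/540 36257/7200 5891/1080
31907/7200 29893/6000 5029/900
9637/2160 73339/14400 11887/2160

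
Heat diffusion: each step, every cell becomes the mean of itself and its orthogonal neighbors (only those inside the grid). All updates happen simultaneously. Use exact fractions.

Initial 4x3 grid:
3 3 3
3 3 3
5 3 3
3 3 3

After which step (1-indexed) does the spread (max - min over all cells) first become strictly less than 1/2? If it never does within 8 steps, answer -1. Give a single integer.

Step 1: max=11/3, min=3, spread=2/3
Step 2: max=211/60, min=3, spread=31/60
Step 3: max=1831/540, min=3, spread=211/540
  -> spread < 1/2 first at step 3
Step 4: max=178897/54000, min=2747/900, spread=14077/54000
Step 5: max=1598407/486000, min=165683/54000, spread=5363/24300
Step 6: max=47480809/14580000, min=92869/30000, spread=93859/583200
Step 7: max=2834674481/874800000, min=151136467/48600000, spread=4568723/34992000
Step 8: max=169244435629/52488000000, min=4555618889/1458000000, spread=8387449/83980800

Answer: 3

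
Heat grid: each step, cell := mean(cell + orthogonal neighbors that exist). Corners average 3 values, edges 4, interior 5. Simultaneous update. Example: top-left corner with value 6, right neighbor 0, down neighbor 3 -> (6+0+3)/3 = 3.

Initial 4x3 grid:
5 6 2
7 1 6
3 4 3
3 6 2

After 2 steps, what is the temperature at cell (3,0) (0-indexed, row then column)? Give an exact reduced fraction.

Step 1: cell (3,0) = 4
Step 2: cell (3,0) = 4
Full grid after step 2:
  9/2 569/120 67/18
  381/80 187/50 973/240
  313/80 399/100 829/240
  4 889/240 67/18

Answer: 4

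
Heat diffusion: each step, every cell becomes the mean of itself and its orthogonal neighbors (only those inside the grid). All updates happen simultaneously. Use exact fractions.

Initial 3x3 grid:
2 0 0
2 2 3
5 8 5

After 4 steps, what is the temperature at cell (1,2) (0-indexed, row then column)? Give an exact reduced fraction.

Answer: 255947/86400

Derivation:
Step 1: cell (1,2) = 5/2
Step 2: cell (1,2) = 71/24
Step 3: cell (1,2) = 4171/1440
Step 4: cell (1,2) = 255947/86400
Full grid after step 4:
  60137/25920 97411/43200 9817/4320
  518569/172800 212353/72000 255947/86400
  31379/8640 160711/43200 46771/12960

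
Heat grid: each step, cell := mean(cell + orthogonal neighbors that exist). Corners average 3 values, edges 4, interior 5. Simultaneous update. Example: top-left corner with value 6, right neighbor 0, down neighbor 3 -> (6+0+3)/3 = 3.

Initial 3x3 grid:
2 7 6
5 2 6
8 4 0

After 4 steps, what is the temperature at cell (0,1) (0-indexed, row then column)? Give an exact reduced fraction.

Answer: 1336889/288000

Derivation:
Step 1: cell (0,1) = 17/4
Step 2: cell (0,1) = 401/80
Step 3: cell (0,1) = 21787/4800
Step 4: cell (0,1) = 1336889/288000
Full grid after step 4:
  296563/64800 1336889/288000 580801/129600
  3949667/864000 87103/20000 1894271/432000
  564401/129600 621257/144000 133219/32400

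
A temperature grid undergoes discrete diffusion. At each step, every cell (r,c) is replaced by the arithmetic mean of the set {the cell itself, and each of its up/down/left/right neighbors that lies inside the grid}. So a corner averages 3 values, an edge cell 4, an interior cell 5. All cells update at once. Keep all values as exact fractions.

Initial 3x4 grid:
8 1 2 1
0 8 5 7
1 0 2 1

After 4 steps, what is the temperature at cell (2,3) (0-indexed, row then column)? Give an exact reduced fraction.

Answer: 50219/16200

Derivation:
Step 1: cell (2,3) = 10/3
Step 2: cell (2,3) = 53/18
Step 3: cell (2,3) = 7133/2160
Step 4: cell (2,3) = 50219/16200
Full grid after step 4:
  146969/43200 14839/4500 94759/27000 215651/64800
  2542583/864000 1173307/360000 283433/90000 1463729/432000
  364657/129600 591647/216000 675947/216000 50219/16200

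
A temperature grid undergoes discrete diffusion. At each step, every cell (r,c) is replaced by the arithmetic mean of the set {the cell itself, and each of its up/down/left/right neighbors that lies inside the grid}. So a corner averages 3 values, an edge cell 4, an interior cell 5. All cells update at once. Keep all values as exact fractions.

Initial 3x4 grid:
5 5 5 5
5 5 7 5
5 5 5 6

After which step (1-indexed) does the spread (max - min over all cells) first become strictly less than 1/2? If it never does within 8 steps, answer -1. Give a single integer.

Step 1: max=23/4, min=5, spread=3/4
Step 2: max=101/18, min=5, spread=11/18
Step 3: max=79051/14400, min=1013/200, spread=1223/2880
  -> spread < 1/2 first at step 3
Step 4: max=708391/129600, min=18391/3600, spread=9263/25920
Step 5: max=280531411/51840000, min=3706013/720000, spread=547939/2073600
Step 6: max=2518007101/466560000, min=4188301/810000, spread=4221829/18662400
Step 7: max=150361220159/27993600000, min=4487569751/864000000, spread=24819801133/139968000000
Step 8: max=8998677373981/1679616000000, min=121499886623/23328000000, spread=2005484297/13436928000

Answer: 3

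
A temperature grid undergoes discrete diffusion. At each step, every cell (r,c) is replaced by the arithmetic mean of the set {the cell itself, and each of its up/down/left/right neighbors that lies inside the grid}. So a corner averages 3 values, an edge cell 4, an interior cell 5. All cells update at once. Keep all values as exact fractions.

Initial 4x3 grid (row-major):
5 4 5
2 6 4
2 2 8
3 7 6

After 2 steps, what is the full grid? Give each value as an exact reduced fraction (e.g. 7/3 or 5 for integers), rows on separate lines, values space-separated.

After step 1:
  11/3 5 13/3
  15/4 18/5 23/4
  9/4 5 5
  4 9/2 7
After step 2:
  149/36 83/20 181/36
  199/60 231/50 1121/240
  15/4 407/100 91/16
  43/12 41/8 11/2

Answer: 149/36 83/20 181/36
199/60 231/50 1121/240
15/4 407/100 91/16
43/12 41/8 11/2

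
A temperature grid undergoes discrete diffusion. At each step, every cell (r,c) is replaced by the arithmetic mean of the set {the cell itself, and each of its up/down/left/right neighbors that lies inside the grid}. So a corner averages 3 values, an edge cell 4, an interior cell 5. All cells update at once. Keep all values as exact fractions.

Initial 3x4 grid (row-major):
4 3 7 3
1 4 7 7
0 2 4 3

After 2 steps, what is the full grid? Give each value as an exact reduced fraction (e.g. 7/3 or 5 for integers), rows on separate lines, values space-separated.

After step 1:
  8/3 9/2 5 17/3
  9/4 17/5 29/5 5
  1 5/2 4 14/3
After step 2:
  113/36 467/120 629/120 47/9
  559/240 369/100 116/25 317/60
  23/12 109/40 509/120 41/9

Answer: 113/36 467/120 629/120 47/9
559/240 369/100 116/25 317/60
23/12 109/40 509/120 41/9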